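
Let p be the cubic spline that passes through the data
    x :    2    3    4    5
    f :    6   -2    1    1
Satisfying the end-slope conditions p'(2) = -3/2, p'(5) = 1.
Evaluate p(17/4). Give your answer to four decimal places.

1.3797

With M_i denoting the second derivative at x_i, h_i = 1, 1, 1, and Δ_i = (y_(i+1) − y_i)/h_i = -8, 3, 0:
  1·M_0 + 4·M_1 + 1·M_2 = 6(Δ_1 - Δ_0) = 66
  1·M_1 + 4·M_2 + 1·M_3 = 6(Δ_2 - Δ_1) = -18
Clamped end conditions give two more equations: 2h_0·M_0 + h_0·M_1 = 6(Δ_0 - p'(2)) = -39 and h_2·M_2 + 2h_2·M_3 = 6(p'(5) - Δ_2) = 6.
Solving: M_0 = -506/15, M_1 = 427/15, M_2 = -212/15, M_3 = 151/15.
On [4, 5], p(x) = 1 + 91/30·(x - 4) - 106/15·(x - 4)² + 121/30·(x - 4)³.
With (x - 4) = 1/4: p(17/4) = 883/640.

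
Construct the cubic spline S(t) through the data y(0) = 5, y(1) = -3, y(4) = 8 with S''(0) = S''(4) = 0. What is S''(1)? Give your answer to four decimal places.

8.7500

Put M_i = S'' at the i-th knot. Here h = (1, 3) and Δ = (-8, 11/3), so the interior equations h_(i-1)·M_(i-1) + 2(h_(i-1)+h_i)·M_i + h_i·M_(i+1) = 6(Δ_i − Δ_(i-1)) read
  1·M_0 + 8·M_1 + 3·M_2 = 6(Δ_1 - Δ_0) = 70
Natural end conditions: M_0 = M_2 = 0.
Forward elimination and back-substitution give M_0 = 0, M_1 = 35/4, M_2 = 0.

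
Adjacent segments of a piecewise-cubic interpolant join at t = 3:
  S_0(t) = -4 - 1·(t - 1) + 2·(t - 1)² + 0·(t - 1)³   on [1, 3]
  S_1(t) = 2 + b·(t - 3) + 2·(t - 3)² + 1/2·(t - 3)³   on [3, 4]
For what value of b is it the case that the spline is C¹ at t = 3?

7

S_0'(t) = -1 + 4·(t - 1) + 0·(t - 1)², so S_0'(3) = 7. On the right, S_1'(3) = b, so b = 7.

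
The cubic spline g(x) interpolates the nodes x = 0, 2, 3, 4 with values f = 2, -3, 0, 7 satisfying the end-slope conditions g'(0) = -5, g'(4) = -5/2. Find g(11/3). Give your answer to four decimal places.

With m_i denoting the second derivative at x_i, h_i = 2, 1, 1, and Δ_i = (y_(i+1) − y_i)/h_i = -5/2, 3, 7:
  2·m_0 + 6·m_1 + 1·m_2 = 6(Δ_1 - Δ_0) = 33
  1·m_1 + 4·m_2 + 1·m_3 = 6(Δ_2 - Δ_1) = 24
Clamped end conditions give two more equations: 2h_0·m_0 + h_0·m_1 = 6(Δ_0 - g'(0)) = 15 and h_2·m_2 + 2h_2·m_3 = 6(g'(4) - Δ_2) = -57.
Hence m_0 = 29/11, m_1 = 49/22, m_2 = 158/11, m_3 = -785/22.
On [3, 4], g(x) = 0 + 359/44·(x - 3) + 79/11·(x - 3)² - 367/44·(x - 3)³.
With (x - 3) = 2/3: g(11/3) = 3659/594.

6.1599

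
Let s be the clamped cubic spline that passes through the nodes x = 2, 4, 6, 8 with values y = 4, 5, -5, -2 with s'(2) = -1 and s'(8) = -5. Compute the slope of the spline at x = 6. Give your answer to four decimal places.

-0.6333

Let m_i = s''(x_i). Step sizes h_i = 2, 2, 2; slopes of the chords Δ_i = (y_(i+1) - y_i)/h_i = 1/2, -5, 3/2.
  2·m_0 + 8·m_1 + 2·m_2 = 6(Δ_1 - Δ_0) = -33
  2·m_1 + 8·m_2 + 2·m_3 = 6(Δ_2 - Δ_1) = 39
Clamped end conditions give two more equations: 2h_0·m_0 + h_0·m_1 = 6(Δ_0 - s'(2)) = 9 and h_2·m_2 + 2h_2·m_3 = 6(s'(8) - Δ_2) = -39.
Solving the tridiagonal system: m_0 = 97/15, m_1 = -253/30, m_2 = 323/30, m_3 = -227/15.
On [6, 8], s'(x) = b_2 + 2c_2·(x - 6) + 3d_2·(x - 6)² with b_2 = Δ_2 - h_2(2m_2 + m_3)/6 = -19/30, c_2 = m_2/2 = 323/60, d_2 = (m_3 - m_2)/(6h_2) = -259/120. So s'(6) = -19/30.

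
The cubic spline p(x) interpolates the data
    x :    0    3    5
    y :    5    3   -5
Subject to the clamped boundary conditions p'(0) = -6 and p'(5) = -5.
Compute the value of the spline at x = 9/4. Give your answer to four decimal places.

Let M_i = p''(x_i). Step sizes h_i = 3, 2; slopes of the chords Δ_i = (y_(i+1) - y_i)/h_i = -2/3, -4.
  3·M_0 + 10·M_1 + 2·M_2 = 6(Δ_1 - Δ_0) = -20
Clamped end conditions give two more equations: 2h_0·M_0 + h_0·M_1 = 6(Δ_0 - p'(0)) = 32 and h_1·M_1 + 2h_1·M_2 = 6(p'(5) - Δ_1) = -6.
Solving the tridiagonal system: M_0 = 113/15, M_1 = -22/5, M_2 = 7/10.
On [0, 3], p(x) = 5 - 6·x + 113/30·x² - 179/270·x³.
With x = 9/4: p(9/4) = 1931/640.

3.0172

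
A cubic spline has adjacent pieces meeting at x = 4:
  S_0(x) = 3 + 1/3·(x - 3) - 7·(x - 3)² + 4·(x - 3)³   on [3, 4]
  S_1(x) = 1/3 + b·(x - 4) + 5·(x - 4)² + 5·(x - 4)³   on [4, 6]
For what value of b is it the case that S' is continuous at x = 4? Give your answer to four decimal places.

-1.6667

S_0'(x) = 1/3 - 14·(x - 3) + 12·(x - 3)², so S_0'(4) = -5/3. On the right, S_1'(4) = b, so b = -5/3.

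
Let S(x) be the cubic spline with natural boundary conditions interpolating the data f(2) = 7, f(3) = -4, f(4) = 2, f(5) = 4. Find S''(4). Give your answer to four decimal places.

With σ_i denoting the second derivative at x_i, h_i = 1, 1, 1, and Δ_i = (y_(i+1) − y_i)/h_i = -11, 6, 2:
  1·σ_0 + 4·σ_1 + 1·σ_2 = 6(Δ_1 - Δ_0) = 102
  1·σ_1 + 4·σ_2 + 1·σ_3 = 6(Δ_2 - Δ_1) = -24
Natural end conditions: σ_0 = σ_3 = 0.
Solving: σ_0 = 0, σ_1 = 144/5, σ_2 = -66/5, σ_3 = 0.

-13.2000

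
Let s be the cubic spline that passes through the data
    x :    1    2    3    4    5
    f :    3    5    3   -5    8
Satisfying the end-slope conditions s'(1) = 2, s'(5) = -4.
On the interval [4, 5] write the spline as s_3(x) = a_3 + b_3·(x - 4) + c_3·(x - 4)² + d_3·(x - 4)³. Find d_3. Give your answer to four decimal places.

Write M_i for s''(x_i). With h_i = 1, 1, 1, 1 and divided differences Δ_i = 2, -2, -8, 13, the continuity of s' gives the tridiagonal system
  1·M_0 + 4·M_1 + 1·M_2 = 6(Δ_1 - Δ_0) = -24
  1·M_1 + 4·M_2 + 1·M_3 = 6(Δ_2 - Δ_1) = -36
  1·M_2 + 4·M_3 + 1·M_4 = 6(Δ_3 - Δ_2) = 126
Clamped end conditions give two more equations: 2h_0·M_0 + h_0·M_1 = 6(Δ_0 - s'(1)) = 0 and h_3·M_3 + 2h_3·M_4 = 6(s'(5) - Δ_3) = -102.
Solving: M_0 = 3/28, M_1 = -3/14, M_2 = -93/4, M_3 = 801/14, M_4 = -2229/28.
On [4, 5], with s_3(x) = a_3 + b_3·(x - 4) + c_3·(x - 4)² + d_3·(x - 4)³: c_3 = M_3/2 = 801/28, d_3 = (M_4 - M_3)/(6h_3) = -1277/56, b_3 = Δ_3 - h_3(2M_3 + M_4)/6 = 403/56.

-22.8036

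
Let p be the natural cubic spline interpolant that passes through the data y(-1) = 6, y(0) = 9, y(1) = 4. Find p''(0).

With M_i denoting the second derivative at x_i, h_i = 1, 1, and Δ_i = (y_(i+1) − y_i)/h_i = 3, -5:
  1·M_0 + 4·M_1 + 1·M_2 = 6(Δ_1 - Δ_0) = -48
Natural end conditions: M_0 = M_2 = 0.
Hence M_0 = 0, M_1 = -12, M_2 = 0.

-12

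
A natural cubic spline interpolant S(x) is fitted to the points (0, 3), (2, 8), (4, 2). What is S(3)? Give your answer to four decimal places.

With m_i denoting the second derivative at x_i, h_i = 2, 2, and Δ_i = (y_(i+1) − y_i)/h_i = 5/2, -3:
  2·m_0 + 8·m_1 + 2·m_2 = 6(Δ_1 - Δ_0) = -33
Natural end conditions: m_0 = m_2 = 0.
Hence m_0 = 0, m_1 = -33/8, m_2 = 0.
On [2, 4], S(x) = 8 - 1/4·(x - 2) - 33/16·(x - 2)² + 11/32·(x - 2)³.
With (x - 2) = 1: S(3) = 193/32.

6.0313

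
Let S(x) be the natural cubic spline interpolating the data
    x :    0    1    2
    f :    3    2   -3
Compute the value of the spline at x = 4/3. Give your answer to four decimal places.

Put M_i = S'' at the i-th knot. Here h = (1, 1) and Δ = (-1, -5), so the interior equations h_(i-1)·M_(i-1) + 2(h_(i-1)+h_i)·M_i + h_i·M_(i+1) = 6(Δ_i − Δ_(i-1)) read
  1·M_0 + 4·M_1 + 1·M_2 = 6(Δ_1 - Δ_0) = -24
Natural end conditions: M_0 = M_2 = 0.
Solving the tridiagonal system: M_0 = 0, M_1 = -6, M_2 = 0.
On [1, 2], S(x) = 2 - 3·(x - 1) - 3·(x - 1)² + 1·(x - 1)³.
With (x - 1) = 1/3: S(4/3) = 19/27.

0.7037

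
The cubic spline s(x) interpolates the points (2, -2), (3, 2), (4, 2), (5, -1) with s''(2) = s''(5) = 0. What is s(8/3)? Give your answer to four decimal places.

0.9877

Write M_i for s''(x_i). With h_i = 1, 1, 1 and divided differences Δ_i = 4, 0, -3, the continuity of s' gives the tridiagonal system
  1·M_0 + 4·M_1 + 1·M_2 = 6(Δ_1 - Δ_0) = -24
  1·M_1 + 4·M_2 + 1·M_3 = 6(Δ_2 - Δ_1) = -18
Natural end conditions: M_0 = M_3 = 0.
Solving: M_0 = 0, M_1 = -26/5, M_2 = -16/5, M_3 = 0.
On [2, 3], s(x) = -2 + 73/15·(x - 2) + 0·(x - 2)² - 13/15·(x - 2)³.
With (x - 2) = 2/3: s(8/3) = 80/81.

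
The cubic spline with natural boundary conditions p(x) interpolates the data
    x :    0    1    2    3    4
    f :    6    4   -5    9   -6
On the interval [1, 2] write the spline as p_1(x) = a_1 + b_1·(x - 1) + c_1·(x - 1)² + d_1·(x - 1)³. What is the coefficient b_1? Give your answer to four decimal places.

-10.0714

Write M_i for p''(x_i). With h_i = 1, 1, 1, 1 and divided differences Δ_i = -2, -9, 14, -15, the continuity of p' gives the tridiagonal system
  1·M_0 + 4·M_1 + 1·M_2 = 6(Δ_1 - Δ_0) = -42
  1·M_1 + 4·M_2 + 1·M_3 = 6(Δ_2 - Δ_1) = 138
  1·M_2 + 4·M_3 + 1·M_4 = 6(Δ_3 - Δ_2) = -174
Natural end conditions: M_0 = M_4 = 0.
Forward elimination and back-substitution give M_0 = 0, M_1 = -339/14, M_2 = 384/7, M_3 = -801/14, M_4 = 0.
On [1, 2], with p_1(x) = a_1 + b_1·(x - 1) + c_1·(x - 1)² + d_1·(x - 1)³: c_1 = M_1/2 = -339/28, d_1 = (M_2 - M_1)/(6h_1) = 369/28, b_1 = Δ_1 - h_1(2M_1 + M_2)/6 = -141/14.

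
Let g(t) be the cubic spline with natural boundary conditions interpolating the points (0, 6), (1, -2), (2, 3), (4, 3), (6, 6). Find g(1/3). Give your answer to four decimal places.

2.2487

Let σ_i = g''(x_i). Step sizes h_i = 1, 1, 2, 2; slopes of the chords Δ_i = (y_(i+1) - y_i)/h_i = -8, 5, 0, 3/2.
  1·σ_0 + 4·σ_1 + 1·σ_2 = 6(Δ_1 - Δ_0) = 78
  1·σ_1 + 6·σ_2 + 2·σ_3 = 6(Δ_2 - Δ_1) = -30
  2·σ_2 + 8·σ_3 + 2·σ_4 = 6(Δ_3 - Δ_2) = 9
Natural end conditions: σ_0 = σ_4 = 0.
Solving the tridiagonal system: σ_0 = 0, σ_1 = 615/28, σ_2 = -69/7, σ_3 = 201/56, σ_4 = 0.
On [0, 1], g(t) = 6 - 653/56·t + 0·t² + 205/56·t³.
With t = 1/3: g(1/3) = 425/189.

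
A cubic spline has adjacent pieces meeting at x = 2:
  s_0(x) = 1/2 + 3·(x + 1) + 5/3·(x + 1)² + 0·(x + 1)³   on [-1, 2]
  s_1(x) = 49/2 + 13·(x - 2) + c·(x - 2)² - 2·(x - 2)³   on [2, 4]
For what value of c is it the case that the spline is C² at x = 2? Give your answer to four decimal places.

1.6667

s_0''(x) = 10/3 + 0·(x + 1), so s_0''(2) = 10/3. On the right, s_1''(2) = 2c, so c = 5/3.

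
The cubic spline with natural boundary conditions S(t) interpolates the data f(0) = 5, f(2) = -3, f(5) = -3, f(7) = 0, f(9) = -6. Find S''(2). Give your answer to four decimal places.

With m_i denoting the second derivative at x_i, h_i = 2, 3, 2, 2, and Δ_i = (y_(i+1) − y_i)/h_i = -4, 0, 3/2, -3:
  2·m_0 + 10·m_1 + 3·m_2 = 6(Δ_1 - Δ_0) = 24
  3·m_1 + 10·m_2 + 2·m_3 = 6(Δ_2 - Δ_1) = 9
  2·m_2 + 8·m_3 + 2·m_4 = 6(Δ_3 - Δ_2) = -27
Natural end conditions: m_0 = m_4 = 0.
Solving the tridiagonal system: m_0 = 0, m_1 = 723/344, m_2 = 171/172, m_3 = -2493/688, m_4 = 0.

2.1017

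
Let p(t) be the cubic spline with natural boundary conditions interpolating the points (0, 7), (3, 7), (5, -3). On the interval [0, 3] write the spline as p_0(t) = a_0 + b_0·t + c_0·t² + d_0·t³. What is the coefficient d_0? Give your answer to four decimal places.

-0.1667

Put m_i = p'' at the i-th knot. Here h = (3, 2) and Δ = (0, -5), so the interior equations h_(i-1)·m_(i-1) + 2(h_(i-1)+h_i)·m_i + h_i·m_(i+1) = 6(Δ_i − Δ_(i-1)) read
  3·m_0 + 10·m_1 + 2·m_2 = 6(Δ_1 - Δ_0) = -30
Natural end conditions: m_0 = m_2 = 0.
Solving: m_0 = 0, m_1 = -3, m_2 = 0.
On [0, 3], with p_0(t) = a_0 + b_0·t + c_0·t² + d_0·t³: c_0 = m_0/2 = 0, d_0 = (m_1 - m_0)/(6h_0) = -1/6, b_0 = Δ_0 - h_0(2m_0 + m_1)/6 = 3/2.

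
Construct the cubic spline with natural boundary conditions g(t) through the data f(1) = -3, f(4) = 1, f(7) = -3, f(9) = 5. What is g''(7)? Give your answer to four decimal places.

3.8919

Write M_i for g''(x_i). With h_i = 3, 3, 2 and divided differences Δ_i = 4/3, -4/3, 4, the continuity of g' gives the tridiagonal system
  3·M_0 + 12·M_1 + 3·M_2 = 6(Δ_1 - Δ_0) = -16
  3·M_1 + 10·M_2 + 2·M_3 = 6(Δ_2 - Δ_1) = 32
Natural end conditions: M_0 = M_3 = 0.
Forward elimination and back-substitution give M_0 = 0, M_1 = -256/111, M_2 = 144/37, M_3 = 0.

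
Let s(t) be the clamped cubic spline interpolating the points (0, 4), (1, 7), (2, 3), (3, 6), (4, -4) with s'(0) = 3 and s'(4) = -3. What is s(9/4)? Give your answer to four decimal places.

3.8103

Put M_i = s'' at the i-th knot. Here h = (1, 1, 1, 1) and Δ = (3, -4, 3, -10), so the interior equations h_(i-1)·M_(i-1) + 2(h_(i-1)+h_i)·M_i + h_i·M_(i+1) = 6(Δ_i − Δ_(i-1)) read
  1·M_0 + 4·M_1 + 1·M_2 = 6(Δ_1 - Δ_0) = -42
  1·M_1 + 4·M_2 + 1·M_3 = 6(Δ_2 - Δ_1) = 42
  1·M_2 + 4·M_3 + 1·M_4 = 6(Δ_3 - Δ_2) = -78
Clamped end conditions give two more equations: 2h_0·M_0 + h_0·M_1 = 6(Δ_0 - s'(0)) = 0 and h_3·M_3 + 2h_3·M_4 = 6(s'(4) - Δ_3) = 42.
Hence M_0 = 66/7, M_1 = -132/7, M_2 = 24, M_3 = -246/7, M_4 = 270/7.
On [2, 3], s(t) = 3 + 6/7·(t - 2) + 12·(t - 2)² - 69/7·(t - 2)³.
With (t - 2) = 1/4: s(9/4) = 1707/448.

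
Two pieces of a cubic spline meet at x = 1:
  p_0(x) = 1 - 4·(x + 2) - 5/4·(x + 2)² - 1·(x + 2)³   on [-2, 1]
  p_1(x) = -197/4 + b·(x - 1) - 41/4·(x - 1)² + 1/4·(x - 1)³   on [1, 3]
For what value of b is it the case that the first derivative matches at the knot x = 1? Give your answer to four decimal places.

-38.5000

p_0'(x) = -4 - 5/2·(x + 2) - 3·(x + 2)², so p_0'(1) = -77/2. On the right, p_1'(1) = b, so b = -77/2.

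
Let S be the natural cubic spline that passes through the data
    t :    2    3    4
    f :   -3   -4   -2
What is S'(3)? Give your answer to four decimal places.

0.5000

With M_i denoting the second derivative at x_i, h_i = 1, 1, and Δ_i = (y_(i+1) − y_i)/h_i = -1, 2:
  1·M_0 + 4·M_1 + 1·M_2 = 6(Δ_1 - Δ_0) = 18
Natural end conditions: M_0 = M_2 = 0.
Hence M_0 = 0, M_1 = 9/2, M_2 = 0.
On [3, 4], S'(t) = b_1 + 2c_1·(t - 3) + 3d_1·(t - 3)² with b_1 = Δ_1 - h_1(2M_1 + M_2)/6 = 1/2, c_1 = M_1/2 = 9/4, d_1 = (M_2 - M_1)/(6h_1) = -3/4. So S'(3) = 1/2.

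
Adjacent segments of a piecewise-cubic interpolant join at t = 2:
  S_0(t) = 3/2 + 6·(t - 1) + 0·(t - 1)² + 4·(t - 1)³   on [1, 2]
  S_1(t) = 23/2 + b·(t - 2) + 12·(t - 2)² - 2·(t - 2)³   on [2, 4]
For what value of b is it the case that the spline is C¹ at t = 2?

S_0'(t) = 6 + 0·(t - 1) + 12·(t - 1)², so S_0'(2) = 18. On the right, S_1'(2) = b, so b = 18.

18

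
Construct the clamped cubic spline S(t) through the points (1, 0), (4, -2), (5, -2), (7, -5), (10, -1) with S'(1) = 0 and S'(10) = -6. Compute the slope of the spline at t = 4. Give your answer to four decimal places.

Write M_i for S''(x_i). With h_i = 3, 1, 2, 3 and divided differences Δ_i = -2/3, 0, -3/2, 4/3, the continuity of S' gives the tridiagonal system
  3·M_0 + 8·M_1 + 1·M_2 = 6(Δ_1 - Δ_0) = 4
  1·M_1 + 6·M_2 + 2·M_3 = 6(Δ_2 - Δ_1) = -9
  2·M_2 + 10·M_3 + 3·M_4 = 6(Δ_3 - Δ_2) = 17
Clamped end conditions give two more equations: 2h_0·M_0 + h_0·M_1 = 6(Δ_0 - S'(1)) = -4 and h_3·M_3 + 2h_3·M_4 = 6(S'(10) - Δ_3) = -44.
Hence M_0 = -185/132, M_1 = 97/66, M_2 = -469/132, M_3 = 179/33, M_4 = -221/22.
On [4, 5], S'(t) = b_1 + 2c_1·(t - 4) + 3d_1·(t - 4)² with b_1 = Δ_1 - h_1(2M_1 + M_2)/6 = 9/88, c_1 = M_1/2 = 97/132, d_1 = (M_2 - M_1)/(6h_1) = -221/264. So S'(4) = 9/88.

0.1023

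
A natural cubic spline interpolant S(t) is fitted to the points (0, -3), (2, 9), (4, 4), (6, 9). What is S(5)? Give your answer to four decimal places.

5.0750

Let m_i = S''(x_i). Step sizes h_i = 2, 2, 2; slopes of the chords Δ_i = (y_(i+1) - y_i)/h_i = 6, -5/2, 5/2.
  2·m_0 + 8·m_1 + 2·m_2 = 6(Δ_1 - Δ_0) = -51
  2·m_1 + 8·m_2 + 2·m_3 = 6(Δ_2 - Δ_1) = 30
Natural end conditions: m_0 = m_3 = 0.
Solving the tridiagonal system: m_0 = 0, m_1 = -39/5, m_2 = 57/10, m_3 = 0.
On [4, 6], S(t) = 4 - 13/10·(t - 4) + 57/20·(t - 4)² - 19/40·(t - 4)³.
With (t - 4) = 1: S(5) = 203/40.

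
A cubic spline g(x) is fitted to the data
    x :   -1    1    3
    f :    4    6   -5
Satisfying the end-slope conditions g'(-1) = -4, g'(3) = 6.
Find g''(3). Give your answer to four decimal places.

Put M_i = g'' at the i-th knot. Here h = (2, 2) and Δ = (1, -11/2), so the interior equations h_(i-1)·M_(i-1) + 2(h_(i-1)+h_i)·M_i + h_i·M_(i+1) = 6(Δ_i − Δ_(i-1)) read
  2·M_0 + 8·M_1 + 2·M_2 = 6(Δ_1 - Δ_0) = -39
Clamped end conditions give two more equations: 2h_0·M_0 + h_0·M_1 = 6(Δ_0 - g'(-1)) = 30 and h_1·M_1 + 2h_1·M_2 = 6(g'(3) - Δ_1) = 69.
Solving the tridiagonal system: M_0 = 119/8, M_1 = -59/4, M_2 = 197/8.

24.6250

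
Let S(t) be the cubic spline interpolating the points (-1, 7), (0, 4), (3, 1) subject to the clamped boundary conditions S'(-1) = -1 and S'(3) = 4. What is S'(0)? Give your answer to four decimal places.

-3.8750

With σ_i denoting the second derivative at x_i, h_i = 1, 3, and Δ_i = (y_(i+1) − y_i)/h_i = -3, -1:
  1·σ_0 + 8·σ_1 + 3·σ_2 = 6(Δ_1 - Δ_0) = 12
Clamped end conditions give two more equations: 2h_0·σ_0 + h_0·σ_1 = 6(Δ_0 - S'(-1)) = -12 and h_1·σ_1 + 2h_1·σ_2 = 6(S'(3) - Δ_1) = 30.
Solving: σ_0 = -25/4, σ_1 = 1/2, σ_2 = 19/4.
On [0, 3], S'(t) = b_1 + 2c_1·t + 3d_1·t² with b_1 = Δ_1 - h_1(2σ_1 + σ_2)/6 = -31/8, c_1 = σ_1/2 = 1/4, d_1 = (σ_2 - σ_1)/(6h_1) = 17/72. So S'(0) = -31/8.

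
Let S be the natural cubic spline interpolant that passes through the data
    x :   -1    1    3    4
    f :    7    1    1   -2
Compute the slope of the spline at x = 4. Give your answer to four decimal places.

-3.6818

With σ_i denoting the second derivative at x_i, h_i = 2, 2, 1, and Δ_i = (y_(i+1) − y_i)/h_i = -3, 0, -3:
  2·σ_0 + 8·σ_1 + 2·σ_2 = 6(Δ_1 - Δ_0) = 18
  2·σ_1 + 6·σ_2 + 1·σ_3 = 6(Δ_2 - Δ_1) = -18
Natural end conditions: σ_0 = σ_3 = 0.
Hence σ_0 = 0, σ_1 = 36/11, σ_2 = -45/11, σ_3 = 0.
On [3, 4], S'(x) = b_2 + 2c_2·(x - 3) + 3d_2·(x - 3)² with b_2 = Δ_2 - h_2(2σ_2 + σ_3)/6 = -18/11, c_2 = σ_2/2 = -45/22, d_2 = (σ_3 - σ_2)/(6h_2) = 15/22. So S'(4) = -81/22.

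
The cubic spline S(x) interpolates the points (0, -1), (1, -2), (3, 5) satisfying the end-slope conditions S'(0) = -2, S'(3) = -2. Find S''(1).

9

Write m_i for S''(x_i). With h_i = 1, 2 and divided differences Δ_i = -1, 7/2, the continuity of S' gives the tridiagonal system
  1·m_0 + 6·m_1 + 2·m_2 = 6(Δ_1 - Δ_0) = 27
Clamped end conditions give two more equations: 2h_0·m_0 + h_0·m_1 = 6(Δ_0 - S'(0)) = 6 and h_1·m_1 + 2h_1·m_2 = 6(S'(3) - Δ_1) = -33.
Hence m_0 = -3/2, m_1 = 9, m_2 = -51/4.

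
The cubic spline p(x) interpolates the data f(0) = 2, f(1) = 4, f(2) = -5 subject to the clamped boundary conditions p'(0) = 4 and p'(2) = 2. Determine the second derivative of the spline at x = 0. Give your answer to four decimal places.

Let M_i = p''(x_i). Step sizes h_i = 1, 1; slopes of the chords Δ_i = (y_(i+1) - y_i)/h_i = 2, -9.
  1·M_0 + 4·M_1 + 1·M_2 = 6(Δ_1 - Δ_0) = -66
Clamped end conditions give two more equations: 2h_0·M_0 + h_0·M_1 = 6(Δ_0 - p'(0)) = -12 and h_1·M_1 + 2h_1·M_2 = 6(p'(2) - Δ_1) = 66.
Hence M_0 = 19/2, M_1 = -31, M_2 = 97/2.

9.5000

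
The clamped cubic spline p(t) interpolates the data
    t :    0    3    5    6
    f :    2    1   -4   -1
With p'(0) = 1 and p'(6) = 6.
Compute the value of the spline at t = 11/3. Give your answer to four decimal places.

-1.1293

Write m_i for p''(x_i). With h_i = 3, 2, 1 and divided differences Δ_i = -1/3, -5/2, 3, the continuity of p' gives the tridiagonal system
  3·m_0 + 10·m_1 + 2·m_2 = 6(Δ_1 - Δ_0) = -13
  2·m_1 + 6·m_2 + 1·m_3 = 6(Δ_2 - Δ_1) = 33
Clamped end conditions give two more equations: 2h_0·m_0 + h_0·m_1 = 6(Δ_0 - p'(0)) = -8 and h_2·m_2 + 2h_2·m_3 = 6(p'(6) - Δ_2) = 18.
Solving the tridiagonal system: m_0 = -11/57, m_1 = -130/57, m_2 = 296/57, m_3 = 365/57.
On [3, 5], p(t) = 1 - 103/38·(t - 3) - 65/57·(t - 3)² + 71/114·(t - 3)³.
With (t - 3) = 2/3: p(11/3) = -1738/1539.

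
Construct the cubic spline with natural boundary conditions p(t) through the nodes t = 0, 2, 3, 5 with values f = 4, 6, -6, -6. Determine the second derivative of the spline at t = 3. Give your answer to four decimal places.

14.5714

Put m_i = p'' at the i-th knot. Here h = (2, 1, 2) and Δ = (1, -12, 0), so the interior equations h_(i-1)·m_(i-1) + 2(h_(i-1)+h_i)·m_i + h_i·m_(i+1) = 6(Δ_i − Δ_(i-1)) read
  2·m_0 + 6·m_1 + 1·m_2 = 6(Δ_1 - Δ_0) = -78
  1·m_1 + 6·m_2 + 2·m_3 = 6(Δ_2 - Δ_1) = 72
Natural end conditions: m_0 = m_3 = 0.
Forward elimination and back-substitution give m_0 = 0, m_1 = -108/7, m_2 = 102/7, m_3 = 0.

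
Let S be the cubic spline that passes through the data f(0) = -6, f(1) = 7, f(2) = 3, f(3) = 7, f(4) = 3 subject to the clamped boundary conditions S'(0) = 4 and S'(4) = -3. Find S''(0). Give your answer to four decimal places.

49.5714

Put m_i = S'' at the i-th knot. Here h = (1, 1, 1, 1) and Δ = (13, -4, 4, -4), so the interior equations h_(i-1)·m_(i-1) + 2(h_(i-1)+h_i)·m_i + h_i·m_(i+1) = 6(Δ_i − Δ_(i-1)) read
  1·m_0 + 4·m_1 + 1·m_2 = 6(Δ_1 - Δ_0) = -102
  1·m_1 + 4·m_2 + 1·m_3 = 6(Δ_2 - Δ_1) = 48
  1·m_2 + 4·m_3 + 1·m_4 = 6(Δ_3 - Δ_2) = -48
Clamped end conditions give two more equations: 2h_0·m_0 + h_0·m_1 = 6(Δ_0 - S'(0)) = 54 and h_3·m_3 + 2h_3·m_4 = 6(S'(4) - Δ_3) = 6.
Hence m_0 = 347/7, m_1 = -316/7, m_2 = 29, m_3 = -160/7, m_4 = 101/7.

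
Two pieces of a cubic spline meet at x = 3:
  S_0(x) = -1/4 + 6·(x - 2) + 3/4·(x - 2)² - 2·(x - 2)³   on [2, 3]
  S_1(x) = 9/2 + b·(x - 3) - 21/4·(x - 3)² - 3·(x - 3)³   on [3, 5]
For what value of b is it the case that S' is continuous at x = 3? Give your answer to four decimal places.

S_0'(x) = 6 + 3/2·(x - 2) - 6·(x - 2)², so S_0'(3) = 3/2. On the right, S_1'(3) = b, so b = 3/2.

1.5000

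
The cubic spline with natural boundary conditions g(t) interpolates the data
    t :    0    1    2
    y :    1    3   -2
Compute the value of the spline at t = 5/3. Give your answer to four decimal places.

0.1852

Let M_i = g''(x_i). Step sizes h_i = 1, 1; slopes of the chords Δ_i = (y_(i+1) - y_i)/h_i = 2, -5.
  1·M_0 + 4·M_1 + 1·M_2 = 6(Δ_1 - Δ_0) = -42
Natural end conditions: M_0 = M_2 = 0.
Forward elimination and back-substitution give M_0 = 0, M_1 = -21/2, M_2 = 0.
On [1, 2], g(t) = 3 - 3/2·(t - 1) - 21/4·(t - 1)² + 7/4·(t - 1)³.
With (t - 1) = 2/3: g(5/3) = 5/27.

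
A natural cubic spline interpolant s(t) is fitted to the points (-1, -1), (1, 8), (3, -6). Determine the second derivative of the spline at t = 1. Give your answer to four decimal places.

-8.6250

Let M_i = s''(x_i). Step sizes h_i = 2, 2; slopes of the chords Δ_i = (y_(i+1) - y_i)/h_i = 9/2, -7.
  2·M_0 + 8·M_1 + 2·M_2 = 6(Δ_1 - Δ_0) = -69
Natural end conditions: M_0 = M_2 = 0.
Forward elimination and back-substitution give M_0 = 0, M_1 = -69/8, M_2 = 0.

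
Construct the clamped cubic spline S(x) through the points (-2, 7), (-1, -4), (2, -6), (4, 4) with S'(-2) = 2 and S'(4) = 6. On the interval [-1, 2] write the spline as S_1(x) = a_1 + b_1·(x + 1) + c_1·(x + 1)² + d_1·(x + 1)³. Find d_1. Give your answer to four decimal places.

Write M_i for S''(x_i). With h_i = 1, 3, 2 and divided differences Δ_i = -11, -2/3, 5, the continuity of S' gives the tridiagonal system
  1·M_0 + 8·M_1 + 3·M_2 = 6(Δ_1 - Δ_0) = 62
  3·M_1 + 10·M_2 + 2·M_3 = 6(Δ_2 - Δ_1) = 34
Clamped end conditions give two more equations: 2h_0·M_0 + h_0·M_1 = 6(Δ_0 - S'(-2)) = -78 and h_2·M_2 + 2h_2·M_3 = 6(S'(4) - Δ_2) = 6.
Forward elimination and back-substitution give M_0 = -1793/39, M_1 = 544/39, M_2 = -47/39, M_3 = 82/39.
On [-1, 2], with S_1(x) = a_1 + b_1·(x + 1) + c_1·(x + 1)² + d_1·(x + 1)³: c_1 = M_1/2 = 272/39, d_1 = (M_2 - M_1)/(6h_1) = -197/234, b_1 = Δ_1 - h_1(2M_1 + M_2)/6 = -1093/78.

-0.8419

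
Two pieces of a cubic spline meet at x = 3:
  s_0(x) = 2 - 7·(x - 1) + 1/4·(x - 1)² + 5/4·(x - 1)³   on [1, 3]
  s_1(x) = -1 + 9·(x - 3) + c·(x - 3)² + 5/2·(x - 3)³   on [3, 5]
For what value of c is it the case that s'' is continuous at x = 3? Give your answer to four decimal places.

s_0''(x) = 1/2 + 15/2·(x - 1), so s_0''(3) = 31/2. On the right, s_1''(3) = 2c, so c = 31/4.

7.7500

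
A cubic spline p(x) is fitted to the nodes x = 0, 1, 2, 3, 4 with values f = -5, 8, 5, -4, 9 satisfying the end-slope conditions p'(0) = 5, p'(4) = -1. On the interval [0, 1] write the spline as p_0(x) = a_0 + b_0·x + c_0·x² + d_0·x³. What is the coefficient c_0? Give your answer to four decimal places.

Write m_i for p''(x_i). With h_i = 1, 1, 1, 1 and divided differences Δ_i = 13, -3, -9, 13, the continuity of p' gives the tridiagonal system
  1·m_0 + 4·m_1 + 1·m_2 = 6(Δ_1 - Δ_0) = -96
  1·m_1 + 4·m_2 + 1·m_3 = 6(Δ_2 - Δ_1) = -36
  1·m_2 + 4·m_3 + 1·m_4 = 6(Δ_3 - Δ_2) = 132
Clamped end conditions give two more equations: 2h_0·m_0 + h_0·m_1 = 6(Δ_0 - p'(0)) = 48 and h_3·m_3 + 2h_3·m_4 = 6(p'(4) - Δ_3) = -84.
Solving: m_0 = 39, m_1 = -30, m_2 = -15, m_3 = 54, m_4 = -69.
On [0, 1], with p_0(x) = a_0 + b_0·x + c_0·x² + d_0·x³: c_0 = m_0/2 = 39/2, d_0 = (m_1 - m_0)/(6h_0) = -23/2, b_0 = Δ_0 - h_0(2m_0 + m_1)/6 = 5.

19.5000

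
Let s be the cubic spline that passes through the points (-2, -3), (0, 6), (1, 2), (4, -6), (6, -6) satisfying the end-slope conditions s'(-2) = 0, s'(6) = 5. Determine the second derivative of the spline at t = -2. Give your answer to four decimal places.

Write M_i for s''(x_i). With h_i = 2, 1, 3, 2 and divided differences Δ_i = 9/2, -4, -8/3, 0, the continuity of s' gives the tridiagonal system
  2·M_0 + 6·M_1 + 1·M_2 = 6(Δ_1 - Δ_0) = -51
  1·M_1 + 8·M_2 + 3·M_3 = 6(Δ_2 - Δ_1) = 8
  3·M_2 + 10·M_3 + 2·M_4 = 6(Δ_3 - Δ_2) = 16
Clamped end conditions give two more equations: 2h_0·M_0 + h_0·M_1 = 6(Δ_0 - s'(-2)) = 27 and h_3·M_3 + 2h_3·M_4 = 6(s'(6) - Δ_3) = 30.
Hence M_0 = 5509/408, M_1 = -2755/204, M_2 = 617/204, M_3 = -61/68, M_4 = 1081/136.

13.5025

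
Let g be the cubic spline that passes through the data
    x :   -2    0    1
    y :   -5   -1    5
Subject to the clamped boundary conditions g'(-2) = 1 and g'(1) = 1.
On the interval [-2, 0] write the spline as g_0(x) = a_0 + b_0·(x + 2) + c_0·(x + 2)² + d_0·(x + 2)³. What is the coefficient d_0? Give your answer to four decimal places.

Write m_i for g''(x_i). With h_i = 2, 1 and divided differences Δ_i = 2, 6, the continuity of g' gives the tridiagonal system
  2·m_0 + 6·m_1 + 1·m_2 = 6(Δ_1 - Δ_0) = 24
Clamped end conditions give two more equations: 2h_0·m_0 + h_0·m_1 = 6(Δ_0 - g'(-2)) = 6 and h_1·m_1 + 2h_1·m_2 = 6(g'(1) - Δ_1) = -30.
Hence m_0 = -5/2, m_1 = 8, m_2 = -19.
On [-2, 0], with g_0(x) = a_0 + b_0·(x + 2) + c_0·(x + 2)² + d_0·(x + 2)³: c_0 = m_0/2 = -5/4, d_0 = (m_1 - m_0)/(6h_0) = 7/8, b_0 = Δ_0 - h_0(2m_0 + m_1)/6 = 1.

0.8750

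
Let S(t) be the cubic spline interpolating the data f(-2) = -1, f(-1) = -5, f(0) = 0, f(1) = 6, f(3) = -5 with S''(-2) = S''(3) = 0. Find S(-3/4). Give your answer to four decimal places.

Write σ_i for S''(x_i). With h_i = 1, 1, 1, 2 and divided differences Δ_i = -4, 5, 6, -11/2, the continuity of S' gives the tridiagonal system
  1·σ_0 + 4·σ_1 + 1·σ_2 = 6(Δ_1 - Δ_0) = 54
  1·σ_1 + 4·σ_2 + 1·σ_3 = 6(Δ_2 - Δ_1) = 6
  1·σ_2 + 6·σ_3 + 2·σ_4 = 6(Δ_3 - Δ_2) = -69
Natural end conditions: σ_0 = σ_4 = 0.
Solving: σ_0 = 0, σ_1 = 1137/86, σ_2 = 48/43, σ_3 = -1005/86, σ_4 = 0.
On [-1, 0], S(t) = -5 + 35/86·(t + 1) + 1137/172·(t + 1)² - 347/172·(t + 1)³.
With (t + 1) = 1/4: S(-3/4) = -49719/11008.

-4.5166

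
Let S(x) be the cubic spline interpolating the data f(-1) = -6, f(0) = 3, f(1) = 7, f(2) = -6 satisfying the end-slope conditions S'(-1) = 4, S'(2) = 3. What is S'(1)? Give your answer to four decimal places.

-10.3333

With M_i denoting the second derivative at x_i, h_i = 1, 1, 1, and Δ_i = (y_(i+1) − y_i)/h_i = 9, 4, -13:
  1·M_0 + 4·M_1 + 1·M_2 = 6(Δ_1 - Δ_0) = -30
  1·M_1 + 4·M_2 + 1·M_3 = 6(Δ_2 - Δ_1) = -102
Clamped end conditions give two more equations: 2h_0·M_0 + h_0·M_1 = 6(Δ_0 - S'(-1)) = 30 and h_2·M_2 + 2h_2·M_3 = 6(S'(2) - Δ_2) = 96.
Forward elimination and back-substitution give M_0 = 46/3, M_1 = -2/3, M_2 = -128/3, M_3 = 208/3.
On [1, 2], S'(x) = b_2 + 2c_2·(x - 1) + 3d_2·(x - 1)² with b_2 = Δ_2 - h_2(2M_2 + M_3)/6 = -31/3, c_2 = M_2/2 = -64/3, d_2 = (M_3 - M_2)/(6h_2) = 56/3. So S'(1) = -31/3.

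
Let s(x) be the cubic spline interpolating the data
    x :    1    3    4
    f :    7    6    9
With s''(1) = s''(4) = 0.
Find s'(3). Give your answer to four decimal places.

1.8333

Put M_i = s'' at the i-th knot. Here h = (2, 1) and Δ = (-1/2, 3), so the interior equations h_(i-1)·M_(i-1) + 2(h_(i-1)+h_i)·M_i + h_i·M_(i+1) = 6(Δ_i − Δ_(i-1)) read
  2·M_0 + 6·M_1 + 1·M_2 = 6(Δ_1 - Δ_0) = 21
Natural end conditions: M_0 = M_2 = 0.
Forward elimination and back-substitution give M_0 = 0, M_1 = 7/2, M_2 = 0.
On [3, 4], s'(x) = b_1 + 2c_1·(x - 3) + 3d_1·(x - 3)² with b_1 = Δ_1 - h_1(2M_1 + M_2)/6 = 11/6, c_1 = M_1/2 = 7/4, d_1 = (M_2 - M_1)/(6h_1) = -7/12. So s'(3) = 11/6.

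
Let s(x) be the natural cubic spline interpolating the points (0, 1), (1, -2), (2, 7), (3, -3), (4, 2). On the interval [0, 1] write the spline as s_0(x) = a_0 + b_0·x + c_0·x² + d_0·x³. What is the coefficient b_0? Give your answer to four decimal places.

With M_i denoting the second derivative at x_i, h_i = 1, 1, 1, 1, and Δ_i = (y_(i+1) − y_i)/h_i = -3, 9, -10, 5:
  1·M_0 + 4·M_1 + 1·M_2 = 6(Δ_1 - Δ_0) = 72
  1·M_1 + 4·M_2 + 1·M_3 = 6(Δ_2 - Δ_1) = -114
  1·M_2 + 4·M_3 + 1·M_4 = 6(Δ_3 - Δ_2) = 90
Natural end conditions: M_0 = M_4 = 0.
Hence M_0 = 0, M_1 = 813/28, M_2 = -309/7, M_3 = 939/28, M_4 = 0.
On [0, 1], with s_0(x) = a_0 + b_0·x + c_0·x² + d_0·x³: c_0 = M_0/2 = 0, d_0 = (M_1 - M_0)/(6h_0) = 271/56, b_0 = Δ_0 - h_0(2M_0 + M_1)/6 = -439/56.

-7.8393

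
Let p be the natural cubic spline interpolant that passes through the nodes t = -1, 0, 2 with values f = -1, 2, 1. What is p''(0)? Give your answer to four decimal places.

-3.5000

Write M_i for p''(x_i). With h_i = 1, 2 and divided differences Δ_i = 3, -1/2, the continuity of p' gives the tridiagonal system
  1·M_0 + 6·M_1 + 2·M_2 = 6(Δ_1 - Δ_0) = -21
Natural end conditions: M_0 = M_2 = 0.
Hence M_0 = 0, M_1 = -7/2, M_2 = 0.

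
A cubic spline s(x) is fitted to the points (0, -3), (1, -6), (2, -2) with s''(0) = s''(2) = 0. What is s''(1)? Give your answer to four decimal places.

10.5000

Write M_i for s''(x_i). With h_i = 1, 1 and divided differences Δ_i = -3, 4, the continuity of s' gives the tridiagonal system
  1·M_0 + 4·M_1 + 1·M_2 = 6(Δ_1 - Δ_0) = 42
Natural end conditions: M_0 = M_2 = 0.
Solving the tridiagonal system: M_0 = 0, M_1 = 21/2, M_2 = 0.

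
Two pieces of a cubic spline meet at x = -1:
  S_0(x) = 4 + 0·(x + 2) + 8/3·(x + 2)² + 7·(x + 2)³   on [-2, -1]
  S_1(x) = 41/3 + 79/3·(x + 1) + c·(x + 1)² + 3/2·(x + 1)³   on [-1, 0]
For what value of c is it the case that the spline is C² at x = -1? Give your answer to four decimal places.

23.6667

S_0''(x) = 16/3 + 42·(x + 2), so S_0''(-1) = 142/3. On the right, S_1''(-1) = 2c, so c = 71/3.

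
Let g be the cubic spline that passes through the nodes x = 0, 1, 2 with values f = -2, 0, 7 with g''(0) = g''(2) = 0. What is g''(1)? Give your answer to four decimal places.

With M_i denoting the second derivative at x_i, h_i = 1, 1, and Δ_i = (y_(i+1) − y_i)/h_i = 2, 7:
  1·M_0 + 4·M_1 + 1·M_2 = 6(Δ_1 - Δ_0) = 30
Natural end conditions: M_0 = M_2 = 0.
Forward elimination and back-substitution give M_0 = 0, M_1 = 15/2, M_2 = 0.

7.5000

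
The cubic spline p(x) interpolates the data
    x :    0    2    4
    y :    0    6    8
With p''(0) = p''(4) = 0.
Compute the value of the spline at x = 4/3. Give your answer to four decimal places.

Let m_i = p''(x_i). Step sizes h_i = 2, 2; slopes of the chords Δ_i = (y_(i+1) - y_i)/h_i = 3, 1.
  2·m_0 + 8·m_1 + 2·m_2 = 6(Δ_1 - Δ_0) = -12
Natural end conditions: m_0 = m_2 = 0.
Forward elimination and back-substitution give m_0 = 0, m_1 = -3/2, m_2 = 0.
On [0, 2], p(x) = 0 + 7/2·x + 0·x² - 1/8·x³.
With x = 4/3: p(4/3) = 118/27.

4.3704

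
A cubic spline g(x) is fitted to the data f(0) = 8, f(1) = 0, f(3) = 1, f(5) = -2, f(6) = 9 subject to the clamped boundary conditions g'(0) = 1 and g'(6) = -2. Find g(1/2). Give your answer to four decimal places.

5.1023

Put M_i = g'' at the i-th knot. Here h = (1, 2, 2, 1) and Δ = (-8, 1/2, -3/2, 11), so the interior equations h_(i-1)·M_(i-1) + 2(h_(i-1)+h_i)·M_i + h_i·M_(i+1) = 6(Δ_i − Δ_(i-1)) read
  1·M_0 + 6·M_1 + 2·M_2 = 6(Δ_1 - Δ_0) = 51
  2·M_1 + 8·M_2 + 2·M_3 = 6(Δ_2 - Δ_1) = -12
  2·M_2 + 6·M_3 + 1·M_4 = 6(Δ_3 - Δ_2) = 75
Clamped end conditions give two more equations: 2h_0·M_0 + h_0·M_1 = 6(Δ_0 - g'(0)) = -54 and h_3·M_3 + 2h_3·M_4 = 6(g'(6) - Δ_3) = -78.
Solving: M_0 = -400/11, M_1 = 206/11, M_2 = -25/2, M_3 = 278/11, M_4 = -568/11.
On [0, 1], g(x) = 8 + 1·x - 200/11·x² + 101/11·x³.
With x = 1/2: g(1/2) = 449/88.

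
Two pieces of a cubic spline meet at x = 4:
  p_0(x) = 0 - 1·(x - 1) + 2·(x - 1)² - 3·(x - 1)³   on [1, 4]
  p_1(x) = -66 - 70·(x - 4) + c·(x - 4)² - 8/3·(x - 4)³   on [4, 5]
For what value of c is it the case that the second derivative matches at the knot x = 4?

-25

p_0''(x) = 4 - 18·(x - 1), so p_0''(4) = -50. On the right, p_1''(4) = 2c, so c = -25.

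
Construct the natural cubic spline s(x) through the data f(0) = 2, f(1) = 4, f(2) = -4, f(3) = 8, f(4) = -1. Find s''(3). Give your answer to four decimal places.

-43.3929

With m_i denoting the second derivative at x_i, h_i = 1, 1, 1, 1, and Δ_i = (y_(i+1) − y_i)/h_i = 2, -8, 12, -9:
  1·m_0 + 4·m_1 + 1·m_2 = 6(Δ_1 - Δ_0) = -60
  1·m_1 + 4·m_2 + 1·m_3 = 6(Δ_2 - Δ_1) = 120
  1·m_2 + 4·m_3 + 1·m_4 = 6(Δ_3 - Δ_2) = -126
Natural end conditions: m_0 = m_4 = 0.
Solving the tridiagonal system: m_0 = 0, m_1 = -753/28, m_2 = 333/7, m_3 = -1215/28, m_4 = 0.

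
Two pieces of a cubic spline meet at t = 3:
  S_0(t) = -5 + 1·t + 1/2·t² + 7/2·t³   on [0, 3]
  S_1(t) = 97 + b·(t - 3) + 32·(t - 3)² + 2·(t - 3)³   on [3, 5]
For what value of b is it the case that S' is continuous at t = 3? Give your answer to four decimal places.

98.5000

S_0'(t) = 1 + 1·t + 21/2·t², so S_0'(3) = 197/2. On the right, S_1'(3) = b, so b = 197/2.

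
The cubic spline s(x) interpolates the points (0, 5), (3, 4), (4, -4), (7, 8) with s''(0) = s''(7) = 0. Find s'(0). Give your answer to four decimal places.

3.1587

Put M_i = s'' at the i-th knot. Here h = (3, 1, 3) and Δ = (-1/3, -8, 4), so the interior equations h_(i-1)·M_(i-1) + 2(h_(i-1)+h_i)·M_i + h_i·M_(i+1) = 6(Δ_i − Δ_(i-1)) read
  3·M_0 + 8·M_1 + 1·M_2 = 6(Δ_1 - Δ_0) = -46
  1·M_1 + 8·M_2 + 3·M_3 = 6(Δ_2 - Δ_1) = 72
Natural end conditions: M_0 = M_3 = 0.
Solving: M_0 = 0, M_1 = -440/63, M_2 = 622/63, M_3 = 0.
On [0, 3], s'(x) = b_0 + 2c_0·x + 3d_0·x² with b_0 = Δ_0 - h_0(2M_0 + M_1)/6 = 199/63, c_0 = M_0/2 = 0, d_0 = (M_1 - M_0)/(6h_0) = -220/567. So s'(0) = 199/63.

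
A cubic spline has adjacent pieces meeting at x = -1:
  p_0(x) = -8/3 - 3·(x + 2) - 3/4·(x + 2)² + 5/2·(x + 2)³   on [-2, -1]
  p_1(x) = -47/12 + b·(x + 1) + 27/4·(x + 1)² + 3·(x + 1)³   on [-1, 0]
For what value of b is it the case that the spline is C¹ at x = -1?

p_0'(x) = -3 - 3/2·(x + 2) + 15/2·(x + 2)², so p_0'(-1) = 3. On the right, p_1'(-1) = b, so b = 3.

3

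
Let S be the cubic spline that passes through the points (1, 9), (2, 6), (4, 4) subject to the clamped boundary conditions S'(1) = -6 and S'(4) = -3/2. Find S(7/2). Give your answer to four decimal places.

4.6172

Let M_i = S''(x_i). Step sizes h_i = 1, 2; slopes of the chords Δ_i = (y_(i+1) - y_i)/h_i = -3, -1.
  1·M_0 + 6·M_1 + 2·M_2 = 6(Δ_1 - Δ_0) = 12
Clamped end conditions give two more equations: 2h_0·M_0 + h_0·M_1 = 6(Δ_0 - S'(1)) = 18 and h_1·M_1 + 2h_1·M_2 = 6(S'(4) - Δ_1) = -3.
Forward elimination and back-substitution give M_0 = 17/2, M_1 = 1, M_2 = -5/4.
On [2, 4], S(x) = 6 - 5/4·(x - 2) + 1/2·(x - 2)² - 3/16·(x - 2)³.
With (x - 2) = 3/2: S(7/2) = 591/128.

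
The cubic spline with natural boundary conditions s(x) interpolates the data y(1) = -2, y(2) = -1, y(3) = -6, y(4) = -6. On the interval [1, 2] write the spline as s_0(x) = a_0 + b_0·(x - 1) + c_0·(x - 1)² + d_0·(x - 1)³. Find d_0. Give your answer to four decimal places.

-1.9333

With M_i denoting the second derivative at x_i, h_i = 1, 1, 1, and Δ_i = (y_(i+1) − y_i)/h_i = 1, -5, 0:
  1·M_0 + 4·M_1 + 1·M_2 = 6(Δ_1 - Δ_0) = -36
  1·M_1 + 4·M_2 + 1·M_3 = 6(Δ_2 - Δ_1) = 30
Natural end conditions: M_0 = M_3 = 0.
Forward elimination and back-substitution give M_0 = 0, M_1 = -58/5, M_2 = 52/5, M_3 = 0.
On [1, 2], with s_0(x) = a_0 + b_0·(x - 1) + c_0·(x - 1)² + d_0·(x - 1)³: c_0 = M_0/2 = 0, d_0 = (M_1 - M_0)/(6h_0) = -29/15, b_0 = Δ_0 - h_0(2M_0 + M_1)/6 = 44/15.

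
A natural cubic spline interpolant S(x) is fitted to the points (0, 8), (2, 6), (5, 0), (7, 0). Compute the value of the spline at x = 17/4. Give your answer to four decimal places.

1.1245

Put σ_i = S'' at the i-th knot. Here h = (2, 3, 2) and Δ = (-1, -2, 0), so the interior equations h_(i-1)·σ_(i-1) + 2(h_(i-1)+h_i)·σ_i + h_i·σ_(i+1) = 6(Δ_i − Δ_(i-1)) read
  2·σ_0 + 10·σ_1 + 3·σ_2 = 6(Δ_1 - Δ_0) = -6
  3·σ_1 + 10·σ_2 + 2·σ_3 = 6(Δ_2 - Δ_1) = 12
Natural end conditions: σ_0 = σ_3 = 0.
Solving: σ_0 = 0, σ_1 = -96/91, σ_2 = 138/91, σ_3 = 0.
On [2, 5], S(x) = 6 - 155/91·(x - 2) - 48/91·(x - 2)² + 1/7·(x - 2)³.
With (x - 2) = 9/4: S(17/4) = 6549/5824.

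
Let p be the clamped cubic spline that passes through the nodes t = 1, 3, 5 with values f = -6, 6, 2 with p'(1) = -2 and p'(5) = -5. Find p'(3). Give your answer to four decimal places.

4.7500

Put σ_i = p'' at the i-th knot. Here h = (2, 2) and Δ = (6, -2), so the interior equations h_(i-1)·σ_(i-1) + 2(h_(i-1)+h_i)·σ_i + h_i·σ_(i+1) = 6(Δ_i − Δ_(i-1)) read
  2·σ_0 + 8·σ_1 + 2·σ_2 = 6(Δ_1 - Δ_0) = -48
Clamped end conditions give two more equations: 2h_0·σ_0 + h_0·σ_1 = 6(Δ_0 - p'(1)) = 48 and h_1·σ_1 + 2h_1·σ_2 = 6(p'(5) - Δ_1) = -18.
Solving the tridiagonal system: σ_0 = 69/4, σ_1 = -21/2, σ_2 = 3/4.
On [3, 5], p'(t) = b_1 + 2c_1·(t - 3) + 3d_1·(t - 3)² with b_1 = Δ_1 - h_1(2σ_1 + σ_2)/6 = 19/4, c_1 = σ_1/2 = -21/4, d_1 = (σ_2 - σ_1)/(6h_1) = 15/16. So p'(3) = 19/4.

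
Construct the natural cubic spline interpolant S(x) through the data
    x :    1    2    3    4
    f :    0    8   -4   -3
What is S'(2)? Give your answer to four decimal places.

With M_i denoting the second derivative at x_i, h_i = 1, 1, 1, and Δ_i = (y_(i+1) − y_i)/h_i = 8, -12, 1:
  1·M_0 + 4·M_1 + 1·M_2 = 6(Δ_1 - Δ_0) = -120
  1·M_1 + 4·M_2 + 1·M_3 = 6(Δ_2 - Δ_1) = 78
Natural end conditions: M_0 = M_3 = 0.
Solving: M_0 = 0, M_1 = -186/5, M_2 = 144/5, M_3 = 0.
On [2, 3], S'(x) = b_1 + 2c_1·(x - 2) + 3d_1·(x - 2)² with b_1 = Δ_1 - h_1(2M_1 + M_2)/6 = -22/5, c_1 = M_1/2 = -93/5, d_1 = (M_2 - M_1)/(6h_1) = 11. So S'(2) = -22/5.

-4.4000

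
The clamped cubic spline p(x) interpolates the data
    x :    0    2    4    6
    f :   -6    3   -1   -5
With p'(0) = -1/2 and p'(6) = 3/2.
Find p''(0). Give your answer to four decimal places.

11.4667

With M_i denoting the second derivative at x_i, h_i = 2, 2, 2, and Δ_i = (y_(i+1) − y_i)/h_i = 9/2, -2, -2:
  2·M_0 + 8·M_1 + 2·M_2 = 6(Δ_1 - Δ_0) = -39
  2·M_1 + 8·M_2 + 2·M_3 = 6(Δ_2 - Δ_1) = 0
Clamped end conditions give two more equations: 2h_0·M_0 + h_0·M_1 = 6(Δ_0 - p'(0)) = 30 and h_2·M_2 + 2h_2·M_3 = 6(p'(6) - Δ_2) = 21.
Solving: M_0 = 172/15, M_1 = -119/15, M_2 = 23/30, M_3 = 73/15.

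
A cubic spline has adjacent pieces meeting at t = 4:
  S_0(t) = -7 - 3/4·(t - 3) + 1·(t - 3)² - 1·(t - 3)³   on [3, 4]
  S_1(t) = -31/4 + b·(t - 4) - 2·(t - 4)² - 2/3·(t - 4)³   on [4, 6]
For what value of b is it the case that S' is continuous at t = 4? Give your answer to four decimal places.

S_0'(t) = -3/4 + 2·(t - 3) - 3·(t - 3)², so S_0'(4) = -7/4. On the right, S_1'(4) = b, so b = -7/4.

-1.7500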